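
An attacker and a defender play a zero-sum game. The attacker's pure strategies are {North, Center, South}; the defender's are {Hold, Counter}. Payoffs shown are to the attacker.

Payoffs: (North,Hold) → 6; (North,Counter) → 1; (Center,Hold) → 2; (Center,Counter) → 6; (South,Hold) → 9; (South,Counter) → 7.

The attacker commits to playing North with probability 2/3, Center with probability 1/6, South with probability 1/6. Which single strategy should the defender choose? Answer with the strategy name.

Counter

If the defender plays Hold, the attacker's expected payoff is (2/3)·6 + (1/6)·2 + (1/6)·9 = 35/6.
If the defender plays Counter, the attacker's expected payoff is (2/3)·1 + (1/6)·6 + (1/6)·7 = 17/6.
The defender minimizes the attacker's payoff; the smallest is 17/6, so the best response is Counter.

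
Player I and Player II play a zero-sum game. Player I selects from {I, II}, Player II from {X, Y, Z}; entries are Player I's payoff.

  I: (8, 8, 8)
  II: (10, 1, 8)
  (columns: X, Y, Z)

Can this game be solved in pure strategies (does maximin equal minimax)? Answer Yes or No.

Row minima: I → 8, II → 1; maximin = 8.
Column maxima: X → 10, Y → 8, Z → 8; minimax = 8.
maximin = minimax = 8, so a saddle point exists.

Yes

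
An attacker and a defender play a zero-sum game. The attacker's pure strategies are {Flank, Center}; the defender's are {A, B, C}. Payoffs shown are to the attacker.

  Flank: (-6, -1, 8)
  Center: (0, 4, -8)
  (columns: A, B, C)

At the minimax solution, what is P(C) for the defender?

3/11

Row minima: Flank → -6, Center → -8; maximin = -6.
Column maxima: A → 0, B → 4, C → 8; minimax = 0.
-6 ≠ 0, so there is no saddle point; optimal play is mixed.
B is strictly dominated by A (it gives the attacker strictly more in every row), so the defender never plays it.
On the remaining 2×2 (Flank, Center vs A, C):
Let the attacker play Flank with probability p. Expected payoff against A: (-6)p + 0(1−p) = −6p; against C: 8p + (-8)(1−p) = 16p − 8.
Setting these equal: −6p = 16p − 8 ⇒ −22p = -8 ⇒ p = 4/11, and the value is (-6)·(4/11) = -24/11.
For the defender: with q = P(A), equating Flank's and Center's payoffs gives −14q + 8 = 8q − 8 ⇒ q = 8/11.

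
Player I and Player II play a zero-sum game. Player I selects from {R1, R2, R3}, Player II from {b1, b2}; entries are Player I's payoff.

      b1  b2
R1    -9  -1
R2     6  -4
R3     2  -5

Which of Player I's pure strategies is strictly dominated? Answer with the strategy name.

R2 gives a strictly higher payoff than R3 against every column: 6 > 2, -4 > -5.
So R3 is strictly dominated and Player I never plays it.

R3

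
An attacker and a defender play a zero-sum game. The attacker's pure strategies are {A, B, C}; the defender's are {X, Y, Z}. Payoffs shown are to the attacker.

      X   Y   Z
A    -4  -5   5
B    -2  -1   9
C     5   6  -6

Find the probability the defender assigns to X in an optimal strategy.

Row minima: A → -5, B → -2, C → -6; maximin = -2.
Column maxima: X → 5, Y → 6, Z → 9; minimax = 5.
-2 ≠ 5, so there is no saddle point; optimal play is mixed.
A is strictly dominated by B, so the attacker never plays it.
With A eliminated, Y is strictly dominated by X (it gives the attacker strictly more in every remaining row), so the defender never plays it.
On the remaining 2×2 (B, C vs X, Z):
Let the attacker play B with probability p. Expected payoff against X: (-2)p + 5(1−p) = −7p + 5; against Z: 9p + (-6)(1−p) = 15p − 6.
Setting these equal: −7p + 5 = 15p − 6 ⇒ −22p = -11 ⇒ p = 1/2, and the value is (-7)·(1/2) + 5 = 3/2.
For the defender: with q = P(X), equating B's and C's payoffs gives −11q + 9 = 11q − 6 ⇒ q = 15/22.

15/22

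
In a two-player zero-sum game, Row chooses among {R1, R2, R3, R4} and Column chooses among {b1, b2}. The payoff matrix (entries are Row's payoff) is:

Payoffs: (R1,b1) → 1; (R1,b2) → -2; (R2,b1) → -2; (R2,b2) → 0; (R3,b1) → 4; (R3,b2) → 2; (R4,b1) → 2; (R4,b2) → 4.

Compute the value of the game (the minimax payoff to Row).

3

Row minima: R1 → -2, R2 → -2, R3 → 2, R4 → 2; maximin = 2.
Column maxima: b1 → 4, b2 → 4; minimax = 4.
2 ≠ 4, so there is no saddle point; optimal play is mixed.
R1 is strictly dominated by R3, so Row never plays it.
R2 is strictly dominated by R3, so Row never plays it.
On the remaining 2×2 (R3, R4 vs b1, b2):
Let Row play R3 with probability p. Expected payoff against b1: 4p + 2(1−p) = 2p + 2; against b2: 2p + 4(1−p) = −2p + 4.
Setting these equal: 2p + 2 = −2p + 4 ⇒ 4p = 2 ⇒ p = 1/2, and the value is (2)·(1/2) + 2 = 3.
For Column: with q = P(b1), equating R3's and R4's payoffs gives 2q + 2 = −2q + 4 ⇒ q = 1/2.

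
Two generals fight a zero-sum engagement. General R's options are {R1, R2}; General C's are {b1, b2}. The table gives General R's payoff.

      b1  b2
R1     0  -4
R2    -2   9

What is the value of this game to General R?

-8/15

Row minima: R1 → -4, R2 → -2; maximin = -2.
Column maxima: b1 → 0, b2 → 9; minimax = 0.
-2 ≠ 0, so there is no saddle point; optimal play is mixed.
Let General R play R1 with probability p. Expected payoff against b1: 0p + (-2)(1−p) = 2p − 2; against b2: (-4)p + 9(1−p) = −13p + 9.
Setting these equal: 2p − 2 = −13p + 9 ⇒ 15p = 11 ⇒ p = 11/15, and the value is (2)·(11/15) − 2 = -8/15.
For General C: with q = P(b1), equating R1's and R2's payoffs gives 4q − 4 = −11q + 9 ⇒ q = 13/15.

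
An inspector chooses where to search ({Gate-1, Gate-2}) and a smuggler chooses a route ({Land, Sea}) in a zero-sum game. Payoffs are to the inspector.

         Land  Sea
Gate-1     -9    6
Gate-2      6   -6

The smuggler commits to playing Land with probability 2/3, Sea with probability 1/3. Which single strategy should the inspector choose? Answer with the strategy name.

Expected payoff of Gate-1: (2/3)·(-9) + (1/3)·6 = -4.
Expected payoff of Gate-2: (2/3)·6 + (1/3)·(-6) = 2.
The largest is 2, so the inspector's best response is Gate-2.

Gate-2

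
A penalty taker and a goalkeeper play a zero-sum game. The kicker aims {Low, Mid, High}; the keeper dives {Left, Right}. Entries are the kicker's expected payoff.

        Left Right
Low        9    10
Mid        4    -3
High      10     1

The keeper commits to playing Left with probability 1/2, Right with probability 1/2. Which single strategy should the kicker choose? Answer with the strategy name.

Low

Expected payoff of Low: (1/2)·9 + (1/2)·10 = 19/2.
Expected payoff of Mid: (1/2)·4 + (1/2)·(-3) = 1/2.
Expected payoff of High: (1/2)·10 + (1/2)·1 = 11/2.
The largest is 19/2, so the kicker's best response is Low.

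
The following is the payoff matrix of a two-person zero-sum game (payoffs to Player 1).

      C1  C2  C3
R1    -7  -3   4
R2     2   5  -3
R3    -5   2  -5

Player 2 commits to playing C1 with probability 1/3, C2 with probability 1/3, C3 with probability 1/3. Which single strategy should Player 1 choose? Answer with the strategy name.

R2

Expected payoff of R1: (1/3)·(-7) + (1/3)·(-3) + (1/3)·4 = -2.
Expected payoff of R2: (1/3)·2 + (1/3)·5 + (1/3)·(-3) = 4/3.
Expected payoff of R3: (1/3)·(-5) + (1/3)·2 + (1/3)·(-5) = -8/3.
The largest is 4/3, so Player 1's best response is R2.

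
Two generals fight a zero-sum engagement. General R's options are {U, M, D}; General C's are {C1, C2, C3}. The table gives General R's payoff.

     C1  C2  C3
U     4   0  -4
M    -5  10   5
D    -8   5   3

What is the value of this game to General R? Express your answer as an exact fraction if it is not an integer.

0

Row minima: U → -4, M → -5, D → -8; maximin = -4.
Column maxima: C1 → 4, C2 → 10, C3 → 5; minimax = 4.
-4 ≠ 4, so there is no saddle point; optimal play is mixed.
D is strictly dominated by M, so General R never plays it.
C2 is strictly dominated by C3 (it gives General R strictly more in every row), so General C never plays it.
On the remaining 2×2 (U, M vs C1, C3):
Let General R play U with probability p. Expected payoff against C1: 4p + (-5)(1−p) = 9p − 5; against C3: (-4)p + 5(1−p) = −9p + 5.
Setting these equal: 9p − 5 = −9p + 5 ⇒ 18p = 10 ⇒ p = 5/9, and the value is (9)·(5/9) − 5 = 0.
For General C: with q = P(C1), equating U's and M's payoffs gives 8q − 4 = −10q + 5 ⇒ q = 1/2.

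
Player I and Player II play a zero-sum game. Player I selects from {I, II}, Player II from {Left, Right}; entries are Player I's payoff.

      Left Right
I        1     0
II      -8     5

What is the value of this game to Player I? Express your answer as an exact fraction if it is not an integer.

Row minima: I → 0, II → -8; maximin = 0.
Column maxima: Left → 1, Right → 5; minimax = 1.
0 ≠ 1, so there is no saddle point; optimal play is mixed.
Let Player I play I with probability p. Expected payoff against Left: 1p + (-8)(1−p) = 9p − 8; against Right: 0p + 5(1−p) = −5p + 5.
Setting these equal: 9p − 8 = −5p + 5 ⇒ 14p = 13 ⇒ p = 13/14, and the value is (9)·(13/14) − 8 = 5/14.
For Player II: with q = P(Left), equating I's and II's payoffs gives q = −13q + 5 ⇒ q = 5/14.

5/14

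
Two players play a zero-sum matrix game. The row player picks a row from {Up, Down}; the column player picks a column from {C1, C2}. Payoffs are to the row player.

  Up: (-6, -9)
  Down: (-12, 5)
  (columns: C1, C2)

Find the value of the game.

-69/10

Row minima: Up → -9, Down → -12; maximin = -9.
Column maxima: C1 → -6, C2 → 5; minimax = -6.
-9 ≠ -6, so there is no saddle point; optimal play is mixed.
Let the row player play Up with probability p. Expected payoff against C1: (-6)p + (-12)(1−p) = 6p − 12; against C2: (-9)p + 5(1−p) = −14p + 5.
Setting these equal: 6p − 12 = −14p + 5 ⇒ 20p = 17 ⇒ p = 17/20, and the value is (6)·(17/20) − 12 = -69/10.
For the column player: with q = P(C1), equating Up's and Down's payoffs gives 3q − 9 = −17q + 5 ⇒ q = 7/10.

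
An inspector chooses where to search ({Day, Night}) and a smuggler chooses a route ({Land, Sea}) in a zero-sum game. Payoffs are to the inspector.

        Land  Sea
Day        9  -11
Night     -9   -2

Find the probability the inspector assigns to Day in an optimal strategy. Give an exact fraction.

Row minima: Day → -11, Night → -9; maximin = -9.
Column maxima: Land → 9, Sea → -2; minimax = -2.
-9 ≠ -2, so there is no saddle point; optimal play is mixed.
Let the inspector play Day with probability p. Expected payoff against Land: 9p + (-9)(1−p) = 18p − 9; against Sea: (-11)p + (-2)(1−p) = −9p − 2.
Setting these equal: 18p − 9 = −9p − 2 ⇒ 27p = 7 ⇒ p = 7/27, and the value is (18)·(7/27) − 9 = -13/3.
For the smuggler: with q = P(Land), equating Day's and Night's payoffs gives 20q − 11 = −7q − 2 ⇒ q = 1/3.

7/27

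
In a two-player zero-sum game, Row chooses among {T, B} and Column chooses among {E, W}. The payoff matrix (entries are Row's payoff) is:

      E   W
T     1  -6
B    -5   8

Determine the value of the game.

Row minima: T → -6, B → -5; maximin = -5.
Column maxima: E → 1, W → 8; minimax = 1.
-5 ≠ 1, so there is no saddle point; optimal play is mixed.
Let Row play T with probability p. Expected payoff against E: 1p + (-5)(1−p) = 6p − 5; against W: (-6)p + 8(1−p) = −14p + 8.
Setting these equal: 6p − 5 = −14p + 8 ⇒ 20p = 13 ⇒ p = 13/20, and the value is (6)·(13/20) − 5 = -11/10.
For Column: with q = P(E), equating T's and B's payoffs gives 7q − 6 = −13q + 8 ⇒ q = 7/10.

-11/10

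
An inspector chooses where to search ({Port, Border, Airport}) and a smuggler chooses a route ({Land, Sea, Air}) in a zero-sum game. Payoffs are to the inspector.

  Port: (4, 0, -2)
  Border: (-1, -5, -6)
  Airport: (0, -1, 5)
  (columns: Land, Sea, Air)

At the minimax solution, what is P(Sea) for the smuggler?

7/8

Row minima: Port → -2, Border → -6, Airport → -1; maximin = -1.
Column maxima: Land → 4, Sea → 0, Air → 5; minimax = 0.
-1 ≠ 0, so there is no saddle point; optimal play is mixed.
Border is strictly dominated by Port, so the inspector never plays it.
Land is strictly dominated by Sea (it gives the inspector strictly more in every row), so the smuggler never plays it.
On the remaining 2×2 (Port, Airport vs Sea, Air):
Let the inspector play Port with probability p. Expected payoff against Sea: 0p + (-1)(1−p) = p − 1; against Air: (-2)p + 5(1−p) = −7p + 5.
Setting these equal: p − 1 = −7p + 5 ⇒ 8p = 6 ⇒ p = 3/4, and the value is (1)·(3/4) − 1 = -1/4.
For the smuggler: with q = P(Sea), equating Port's and Airport's payoffs gives 2q − 2 = −6q + 5 ⇒ q = 7/8.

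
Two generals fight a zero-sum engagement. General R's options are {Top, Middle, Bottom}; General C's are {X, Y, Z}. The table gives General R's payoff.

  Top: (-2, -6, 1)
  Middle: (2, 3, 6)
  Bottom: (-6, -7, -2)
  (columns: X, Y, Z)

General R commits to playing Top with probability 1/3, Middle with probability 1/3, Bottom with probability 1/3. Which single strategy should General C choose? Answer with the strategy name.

Y

If General C plays X, General R's expected payoff is (1/3)·(-2) + (1/3)·2 + (1/3)·(-6) = -2.
If General C plays Y, General R's expected payoff is (1/3)·(-6) + (1/3)·3 + (1/3)·(-7) = -10/3.
If General C plays Z, General R's expected payoff is (1/3)·1 + (1/3)·6 + (1/3)·(-2) = 5/3.
General C minimizes General R's payoff; the smallest is -10/3, so the best response is Y.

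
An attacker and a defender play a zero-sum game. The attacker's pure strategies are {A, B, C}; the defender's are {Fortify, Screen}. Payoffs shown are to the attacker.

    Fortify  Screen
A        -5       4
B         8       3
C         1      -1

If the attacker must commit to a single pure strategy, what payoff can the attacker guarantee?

Row minima: A → -5, B → 3, C → -1.
The best of these is 3.

3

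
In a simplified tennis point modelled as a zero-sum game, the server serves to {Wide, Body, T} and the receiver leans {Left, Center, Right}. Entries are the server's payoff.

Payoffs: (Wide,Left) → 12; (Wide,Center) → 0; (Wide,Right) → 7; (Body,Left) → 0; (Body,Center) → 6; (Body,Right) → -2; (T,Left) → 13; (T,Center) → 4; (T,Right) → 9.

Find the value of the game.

Row minima: Wide → 0, Body → -2, T → 4; maximin = 4.
Column maxima: Left → 13, Center → 6, Right → 9; minimax = 6.
4 ≠ 6, so there is no saddle point; optimal play is mixed.
Wide is strictly dominated by T, so the server never plays it.
Left is strictly dominated by Right (it gives the server strictly more in every row), so the receiver never plays it.
On the remaining 2×2 (Body, T vs Center, Right):
Let the server play Body with probability p. Expected payoff against Center: 6p + 4(1−p) = 2p + 4; against Right: (-2)p + 9(1−p) = −11p + 9.
Setting these equal: 2p + 4 = −11p + 9 ⇒ 13p = 5 ⇒ p = 5/13, and the value is (2)·(5/13) + 4 = 62/13.
For the receiver: with q = P(Center), equating Body's and T's payoffs gives 8q − 2 = −5q + 9 ⇒ q = 11/13.

62/13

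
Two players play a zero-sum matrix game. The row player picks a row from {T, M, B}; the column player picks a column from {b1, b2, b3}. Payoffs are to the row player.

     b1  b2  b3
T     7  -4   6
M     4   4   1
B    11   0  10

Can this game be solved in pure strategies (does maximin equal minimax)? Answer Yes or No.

No

Row minima: T → -4, M → 1, B → 0; maximin = 1.
Column maxima: b1 → 11, b2 → 4, b3 → 10; minimax = 4.
1 ≠ 4, so no pure-strategy equilibrium exists.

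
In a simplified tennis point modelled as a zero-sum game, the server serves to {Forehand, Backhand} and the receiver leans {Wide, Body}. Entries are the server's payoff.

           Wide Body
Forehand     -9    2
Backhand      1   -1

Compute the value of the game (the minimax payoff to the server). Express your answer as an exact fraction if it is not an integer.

-7/13

Row minima: Forehand → -9, Backhand → -1; maximin = -1.
Column maxima: Wide → 1, Body → 2; minimax = 1.
-1 ≠ 1, so there is no saddle point; optimal play is mixed.
Let the server play Forehand with probability p. Expected payoff against Wide: (-9)p + 1(1−p) = −10p + 1; against Body: 2p + (-1)(1−p) = 3p − 1.
Setting these equal: −10p + 1 = 3p − 1 ⇒ −13p = -2 ⇒ p = 2/13, and the value is (-10)·(2/13) + 1 = -7/13.
For the receiver: with q = P(Wide), equating Forehand's and Backhand's payoffs gives −11q + 2 = 2q − 1 ⇒ q = 3/13.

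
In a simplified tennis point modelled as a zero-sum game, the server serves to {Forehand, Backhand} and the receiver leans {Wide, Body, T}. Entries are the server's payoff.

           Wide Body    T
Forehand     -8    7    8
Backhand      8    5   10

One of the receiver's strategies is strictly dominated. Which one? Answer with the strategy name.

T

Wide holds the server's payoff strictly below T in every row: -8 < 8, 8 < 10.
So T is strictly dominated for the receiver.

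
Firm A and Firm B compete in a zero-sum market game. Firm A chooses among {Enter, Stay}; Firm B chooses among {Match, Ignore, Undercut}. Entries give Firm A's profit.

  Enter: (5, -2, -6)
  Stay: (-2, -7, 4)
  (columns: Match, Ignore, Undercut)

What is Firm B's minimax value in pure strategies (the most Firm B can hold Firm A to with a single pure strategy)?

Column maxima: Match → 5, Ignore → -2, Undercut → 4.
The smallest of these is -2.

-2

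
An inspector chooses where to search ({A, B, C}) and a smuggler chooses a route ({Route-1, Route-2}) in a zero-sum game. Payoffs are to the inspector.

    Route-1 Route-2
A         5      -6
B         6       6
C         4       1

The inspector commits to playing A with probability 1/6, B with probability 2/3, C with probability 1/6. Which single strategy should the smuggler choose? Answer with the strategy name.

If the smuggler plays Route-1, the inspector's expected payoff is (1/6)·5 + (2/3)·6 + (1/6)·4 = 11/2.
If the smuggler plays Route-2, the inspector's expected payoff is (1/6)·(-6) + (2/3)·6 + (1/6)·1 = 19/6.
The smuggler minimizes the inspector's payoff; the smallest is 19/6, so the best response is Route-2.

Route-2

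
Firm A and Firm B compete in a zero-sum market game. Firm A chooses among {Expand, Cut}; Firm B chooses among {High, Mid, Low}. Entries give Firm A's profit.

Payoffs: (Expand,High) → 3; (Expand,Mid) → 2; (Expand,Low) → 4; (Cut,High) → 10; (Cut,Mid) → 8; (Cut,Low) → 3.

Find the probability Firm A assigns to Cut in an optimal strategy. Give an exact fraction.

Row minima: Expand → 2, Cut → 3; maximin = 3.
Column maxima: High → 10, Mid → 8, Low → 4; minimax = 4.
3 ≠ 4, so there is no saddle point; optimal play is mixed.
High is strictly dominated by Mid (it gives Firm A strictly more in every row), so Firm B never plays it.
On the remaining 2×2 (Expand, Cut vs Mid, Low):
Let Firm A play Expand with probability p. Expected payoff against Mid: 2p + 8(1−p) = −6p + 8; against Low: 4p + 3(1−p) = p + 3.
Setting these equal: −6p + 8 = p + 3 ⇒ −7p = -5 ⇒ p = 5/7, and the value is (-6)·(5/7) + 8 = 26/7.
For Firm B: with q = P(Mid), equating Expand's and Cut's payoffs gives −2q + 4 = 5q + 3 ⇒ q = 1/7.

2/7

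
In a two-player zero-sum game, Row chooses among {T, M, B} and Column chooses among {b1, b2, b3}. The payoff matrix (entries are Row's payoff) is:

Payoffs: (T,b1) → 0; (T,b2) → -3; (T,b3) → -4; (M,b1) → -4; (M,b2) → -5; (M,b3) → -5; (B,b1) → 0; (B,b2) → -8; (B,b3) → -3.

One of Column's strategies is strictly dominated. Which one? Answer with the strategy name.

b2 holds Row's payoff strictly below b1 in every row: -3 < 0, -5 < -4, -8 < 0.
So b1 is strictly dominated for Column.

b1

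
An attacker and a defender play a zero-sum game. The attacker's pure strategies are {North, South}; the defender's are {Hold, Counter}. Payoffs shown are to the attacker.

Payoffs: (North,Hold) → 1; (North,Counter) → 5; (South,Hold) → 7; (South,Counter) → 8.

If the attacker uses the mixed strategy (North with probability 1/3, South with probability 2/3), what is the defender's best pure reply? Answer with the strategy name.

If the defender plays Hold, the attacker's expected payoff is (1/3)·1 + (2/3)·7 = 5.
If the defender plays Counter, the attacker's expected payoff is (1/3)·5 + (2/3)·8 = 7.
The defender minimizes the attacker's payoff; the smallest is 5, so the best response is Hold.

Hold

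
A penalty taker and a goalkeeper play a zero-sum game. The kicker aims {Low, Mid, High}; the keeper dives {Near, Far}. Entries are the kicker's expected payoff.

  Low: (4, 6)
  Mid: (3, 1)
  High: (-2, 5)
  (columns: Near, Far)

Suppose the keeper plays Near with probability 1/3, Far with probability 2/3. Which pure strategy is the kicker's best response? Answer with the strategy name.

Expected payoff of Low: (1/3)·4 + (2/3)·6 = 16/3.
Expected payoff of Mid: (1/3)·3 + (2/3)·1 = 5/3.
Expected payoff of High: (1/3)·(-2) + (2/3)·5 = 8/3.
The largest is 16/3, so the kicker's best response is Low.

Low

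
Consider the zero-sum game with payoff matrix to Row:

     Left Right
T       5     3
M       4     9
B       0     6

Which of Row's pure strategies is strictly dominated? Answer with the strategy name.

B

M gives a strictly higher payoff than B against every column: 4 > 0, 9 > 6.
So B is strictly dominated and Row never plays it.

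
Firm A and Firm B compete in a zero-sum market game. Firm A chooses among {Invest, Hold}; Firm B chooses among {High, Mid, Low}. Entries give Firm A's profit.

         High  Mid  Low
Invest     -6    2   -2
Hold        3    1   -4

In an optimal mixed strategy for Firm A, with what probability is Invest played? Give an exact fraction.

7/11

Row minima: Invest → -6, Hold → -4; maximin = -4.
Column maxima: High → 3, Mid → 2, Low → -2; minimax = -2.
-4 ≠ -2, so there is no saddle point; optimal play is mixed.
Mid is strictly dominated by Low (it gives Firm A strictly more in every row), so Firm B never plays it.
On the remaining 2×2 (Invest, Hold vs High, Low):
Let Firm A play Invest with probability p. Expected payoff against High: (-6)p + 3(1−p) = −9p + 3; against Low: (-2)p + (-4)(1−p) = 2p − 4.
Setting these equal: −9p + 3 = 2p − 4 ⇒ −11p = -7 ⇒ p = 7/11, and the value is (-9)·(7/11) + 3 = -30/11.
For Firm B: with q = P(High), equating Invest's and Hold's payoffs gives −4q − 2 = 7q − 4 ⇒ q = 2/11.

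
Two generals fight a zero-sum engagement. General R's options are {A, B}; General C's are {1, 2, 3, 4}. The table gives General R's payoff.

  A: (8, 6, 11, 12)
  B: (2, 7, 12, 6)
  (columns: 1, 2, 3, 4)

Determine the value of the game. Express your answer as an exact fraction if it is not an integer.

Row minima: A → 6, B → 2; maximin = 6.
Column maxima: 1 → 8, 2 → 7, 3 → 12, 4 → 12; minimax = 7.
6 ≠ 7, so there is no saddle point; optimal play is mixed.
3 is strictly dominated by 1 (it gives General R strictly more in every row), so General C never plays it.
4 is strictly dominated by 1 (it gives General R strictly more in every row), so General C never plays it.
On the remaining 2×2 (A, B vs 1, 2):
Let General R play A with probability p. Expected payoff against 1: 8p + 2(1−p) = 6p + 2; against 2: 6p + 7(1−p) = −p + 7.
Setting these equal: 6p + 2 = −p + 7 ⇒ 7p = 5 ⇒ p = 5/7, and the value is (6)·(5/7) + 2 = 44/7.
For General C: with q = P(1), equating A's and B's payoffs gives 2q + 6 = −5q + 7 ⇒ q = 1/7.

44/7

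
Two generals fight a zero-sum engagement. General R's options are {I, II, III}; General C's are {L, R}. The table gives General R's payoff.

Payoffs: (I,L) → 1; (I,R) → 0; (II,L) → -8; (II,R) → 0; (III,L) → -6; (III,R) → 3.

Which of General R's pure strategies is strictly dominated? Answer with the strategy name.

III gives a strictly higher payoff than II against every column: -6 > -8, 3 > 0.
So II is strictly dominated and General R never plays it.

II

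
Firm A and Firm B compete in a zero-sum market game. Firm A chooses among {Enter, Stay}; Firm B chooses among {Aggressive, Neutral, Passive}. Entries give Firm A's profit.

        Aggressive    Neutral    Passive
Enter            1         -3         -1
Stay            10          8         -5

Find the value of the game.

Row minima: Enter → -3, Stay → -5; maximin = -3.
Column maxima: Aggressive → 10, Neutral → 8, Passive → -1; minimax = -1.
-3 ≠ -1, so there is no saddle point; optimal play is mixed.
Aggressive is strictly dominated by Neutral (it gives Firm A strictly more in every row), so Firm B never plays it.
On the remaining 2×2 (Enter, Stay vs Neutral, Passive):
Let Firm A play Enter with probability p. Expected payoff against Neutral: (-3)p + 8(1−p) = −11p + 8; against Passive: (-1)p + (-5)(1−p) = 4p − 5.
Setting these equal: −11p + 8 = 4p − 5 ⇒ −15p = -13 ⇒ p = 13/15, and the value is (-11)·(13/15) + 8 = -23/15.
For Firm B: with q = P(Neutral), equating Enter's and Stay's payoffs gives −2q − 1 = 13q − 5 ⇒ q = 4/15.

-23/15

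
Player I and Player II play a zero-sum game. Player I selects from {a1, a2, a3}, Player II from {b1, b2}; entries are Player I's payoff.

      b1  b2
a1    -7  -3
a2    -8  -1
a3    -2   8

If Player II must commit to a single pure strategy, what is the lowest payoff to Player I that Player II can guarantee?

-2

Column maxima: b1 → -2, b2 → 8.
The smallest of these is -2.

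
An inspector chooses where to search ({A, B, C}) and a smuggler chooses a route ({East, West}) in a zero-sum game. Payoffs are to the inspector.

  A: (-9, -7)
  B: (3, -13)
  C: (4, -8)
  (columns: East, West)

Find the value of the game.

-50/7

Row minima: A → -9, B → -13, C → -8; maximin = -8.
Column maxima: East → 4, West → -7; minimax = -7.
-8 ≠ -7, so there is no saddle point; optimal play is mixed.
B is strictly dominated by C, so the inspector never plays it.
On the remaining 2×2 (A, C vs East, West):
Let the inspector play A with probability p. Expected payoff against East: (-9)p + 4(1−p) = −13p + 4; against West: (-7)p + (-8)(1−p) = p − 8.
Setting these equal: −13p + 4 = p − 8 ⇒ −14p = -12 ⇒ p = 6/7, and the value is (-13)·(6/7) + 4 = -50/7.
For the smuggler: with q = P(East), equating A's and C's payoffs gives −2q − 7 = 12q − 8 ⇒ q = 1/14.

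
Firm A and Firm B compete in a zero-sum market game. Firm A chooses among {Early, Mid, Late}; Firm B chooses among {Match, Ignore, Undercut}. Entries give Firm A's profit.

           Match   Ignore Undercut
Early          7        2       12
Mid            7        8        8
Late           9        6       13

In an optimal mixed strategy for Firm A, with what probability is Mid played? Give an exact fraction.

Row minima: Early → 2, Mid → 7, Late → 6; maximin = 7.
Column maxima: Match → 9, Ignore → 8, Undercut → 13; minimax = 8.
7 ≠ 8, so there is no saddle point; optimal play is mixed.
Early is strictly dominated by Late, so Firm A never plays it.
Undercut is strictly dominated by Match (it gives Firm A strictly more in every row), so Firm B never plays it.
On the remaining 2×2 (Mid, Late vs Match, Ignore):
Let Firm A play Mid with probability p. Expected payoff against Match: 7p + 9(1−p) = −2p + 9; against Ignore: 8p + 6(1−p) = 2p + 6.
Setting these equal: −2p + 9 = 2p + 6 ⇒ −4p = -3 ⇒ p = 3/4, and the value is (-2)·(3/4) + 9 = 15/2.
For Firm B: with q = P(Match), equating Mid's and Late's payoffs gives −q + 8 = 3q + 6 ⇒ q = 1/2.

3/4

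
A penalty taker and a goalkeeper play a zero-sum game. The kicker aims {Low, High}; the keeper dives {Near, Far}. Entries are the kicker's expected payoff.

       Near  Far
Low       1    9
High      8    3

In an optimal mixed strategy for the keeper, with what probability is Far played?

Row minima: Low → 1, High → 3; maximin = 3.
Column maxima: Near → 8, Far → 9; minimax = 8.
3 ≠ 8, so there is no saddle point; optimal play is mixed.
Let the kicker play Low with probability p. Expected payoff against Near: 1p + 8(1−p) = −7p + 8; against Far: 9p + 3(1−p) = 6p + 3.
Setting these equal: −7p + 8 = 6p + 3 ⇒ −13p = -5 ⇒ p = 5/13, and the value is (-7)·(5/13) + 8 = 69/13.
For the keeper: with q = P(Near), equating Low's and High's payoffs gives −8q + 9 = 5q + 3 ⇒ q = 6/13.

7/13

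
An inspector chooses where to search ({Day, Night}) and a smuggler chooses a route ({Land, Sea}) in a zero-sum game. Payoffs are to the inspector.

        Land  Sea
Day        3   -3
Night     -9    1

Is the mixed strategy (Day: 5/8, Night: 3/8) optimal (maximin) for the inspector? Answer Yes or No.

Against Land this mix gives (5/8)·3 + (3/8)·(-9) = -3/2.
Against Sea this mix gives (5/8)·(-3) + (3/8)·1 = -3/2.
All of the smuggler's active replies (Land, Sea) yield -3/2, and no column does worse for the inspector. The mix makes the smuggler indifferent and guarantees -3/2, so it is optimal.

Yes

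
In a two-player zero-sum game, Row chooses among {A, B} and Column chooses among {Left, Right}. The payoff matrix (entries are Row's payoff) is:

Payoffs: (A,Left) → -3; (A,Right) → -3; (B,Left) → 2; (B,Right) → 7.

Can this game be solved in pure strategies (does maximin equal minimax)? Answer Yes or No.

Yes

Row minima: A → -3, B → 2; maximin = 2.
Column maxima: Left → 2, Right → 7; minimax = 2.
maximin = minimax = 2, so a saddle point exists.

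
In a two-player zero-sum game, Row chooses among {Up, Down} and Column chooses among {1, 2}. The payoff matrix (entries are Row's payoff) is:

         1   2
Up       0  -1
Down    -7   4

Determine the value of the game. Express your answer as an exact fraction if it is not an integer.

Row minima: Up → -1, Down → -7; maximin = -1.
Column maxima: 1 → 0, 2 → 4; minimax = 0.
-1 ≠ 0, so there is no saddle point; optimal play is mixed.
Let Row play Up with probability p. Expected payoff against 1: 0p + (-7)(1−p) = 7p − 7; against 2: (-1)p + 4(1−p) = −5p + 4.
Setting these equal: 7p − 7 = −5p + 4 ⇒ 12p = 11 ⇒ p = 11/12, and the value is (7)·(11/12) − 7 = -7/12.
For Column: with q = P(1), equating Up's and Down's payoffs gives q − 1 = −11q + 4 ⇒ q = 5/12.

-7/12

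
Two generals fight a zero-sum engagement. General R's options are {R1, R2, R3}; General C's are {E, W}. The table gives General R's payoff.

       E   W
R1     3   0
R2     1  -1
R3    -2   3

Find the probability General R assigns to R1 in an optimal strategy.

Row minima: R1 → 0, R2 → -1, R3 → -2; maximin = 0.
Column maxima: E → 3, W → 3; minimax = 3.
0 ≠ 3, so there is no saddle point; optimal play is mixed.
R2 is strictly dominated by R1, so General R never plays it.
On the remaining 2×2 (R1, R3 vs E, W):
Let General R play R1 with probability p. Expected payoff against E: 3p + (-2)(1−p) = 5p − 2; against W: 0p + 3(1−p) = −3p + 3.
Setting these equal: 5p − 2 = −3p + 3 ⇒ 8p = 5 ⇒ p = 5/8, and the value is (5)·(5/8) − 2 = 9/8.
For General C: with q = P(E), equating R1's and R3's payoffs gives 3q = −5q + 3 ⇒ q = 3/8.

5/8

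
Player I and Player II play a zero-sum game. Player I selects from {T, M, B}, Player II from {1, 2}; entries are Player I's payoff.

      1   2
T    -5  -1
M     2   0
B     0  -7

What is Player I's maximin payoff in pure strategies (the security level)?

0

Row minima: T → -5, M → 0, B → -7.
The best of these is 0.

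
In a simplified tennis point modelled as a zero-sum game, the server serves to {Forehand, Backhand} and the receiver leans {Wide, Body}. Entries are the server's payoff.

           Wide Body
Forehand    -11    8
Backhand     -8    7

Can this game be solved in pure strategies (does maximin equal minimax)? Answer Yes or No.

Row minima: Forehand → -11, Backhand → -8; maximin = -8.
Column maxima: Wide → -8, Body → 8; minimax = -8.
maximin = minimax = -8, so a saddle point exists.

Yes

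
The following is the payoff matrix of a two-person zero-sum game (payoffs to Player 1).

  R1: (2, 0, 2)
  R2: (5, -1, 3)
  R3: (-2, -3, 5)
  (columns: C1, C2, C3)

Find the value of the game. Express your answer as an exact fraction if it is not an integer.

Row minima: R1 → 0, R2 → -1, R3 → -3; maximin = 0.
Column maxima: C1 → 5, C2 → 0, C3 → 5; minimax = 0.
Since maximin = minimax = 0, there is a saddle point and the value is 0.

0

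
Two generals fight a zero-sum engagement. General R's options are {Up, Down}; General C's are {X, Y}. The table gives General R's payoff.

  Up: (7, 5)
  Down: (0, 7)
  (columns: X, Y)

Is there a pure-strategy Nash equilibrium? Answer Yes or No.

Row minima: Up → 5, Down → 0; maximin = 5.
Column maxima: X → 7, Y → 7; minimax = 7.
5 ≠ 7, so no pure-strategy equilibrium exists.

No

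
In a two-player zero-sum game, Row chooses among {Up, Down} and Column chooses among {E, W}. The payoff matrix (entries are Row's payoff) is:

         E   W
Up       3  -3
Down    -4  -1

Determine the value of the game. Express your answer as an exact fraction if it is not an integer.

Row minima: Up → -3, Down → -4; maximin = -3.
Column maxima: E → 3, W → -1; minimax = -1.
-3 ≠ -1, so there is no saddle point; optimal play is mixed.
Let Row play Up with probability p. Expected payoff against E: 3p + (-4)(1−p) = 7p − 4; against W: (-3)p + (-1)(1−p) = −2p − 1.
Setting these equal: 7p − 4 = −2p − 1 ⇒ 9p = 3 ⇒ p = 1/3, and the value is (7)·(1/3) − 4 = -5/3.
For Column: with q = P(E), equating Up's and Down's payoffs gives 6q − 3 = −3q − 1 ⇒ q = 2/9.

-5/3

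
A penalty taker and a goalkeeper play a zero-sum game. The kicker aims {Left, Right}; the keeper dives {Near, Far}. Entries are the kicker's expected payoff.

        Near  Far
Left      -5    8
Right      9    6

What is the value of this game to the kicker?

51/8

Row minima: Left → -5, Right → 6; maximin = 6.
Column maxima: Near → 9, Far → 8; minimax = 8.
6 ≠ 8, so there is no saddle point; optimal play is mixed.
Let the kicker play Left with probability p. Expected payoff against Near: (-5)p + 9(1−p) = −14p + 9; against Far: 8p + 6(1−p) = 2p + 6.
Setting these equal: −14p + 9 = 2p + 6 ⇒ −16p = -3 ⇒ p = 3/16, and the value is (-14)·(3/16) + 9 = 51/8.
For the keeper: with q = P(Near), equating Left's and Right's payoffs gives −13q + 8 = 3q + 6 ⇒ q = 1/8.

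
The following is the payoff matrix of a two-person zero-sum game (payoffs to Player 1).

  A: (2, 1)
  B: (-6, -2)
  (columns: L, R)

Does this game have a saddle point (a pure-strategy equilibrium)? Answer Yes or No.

Row minima: A → 1, B → -6; maximin = 1.
Column maxima: L → 2, R → 1; minimax = 1.
maximin = minimax = 1, so a saddle point exists.

Yes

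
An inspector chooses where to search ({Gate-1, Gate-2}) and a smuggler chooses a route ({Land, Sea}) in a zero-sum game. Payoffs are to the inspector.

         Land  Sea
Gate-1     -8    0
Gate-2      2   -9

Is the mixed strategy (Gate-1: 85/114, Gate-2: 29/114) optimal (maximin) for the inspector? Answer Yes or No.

Against Land this mix gives (85/114)·(-8) + (29/114)·2 = -311/57.
Against Sea this mix gives (85/114)·0 + (29/114)·(-9) = -87/38.
The smuggler will play Land, holding the inspector to -311/57. Shifting weight toward the row that does better against Land would raise this floor (the equalizing mix achieves -72/19 against both Land and Sea), so the proposed strategy is not optimal.

No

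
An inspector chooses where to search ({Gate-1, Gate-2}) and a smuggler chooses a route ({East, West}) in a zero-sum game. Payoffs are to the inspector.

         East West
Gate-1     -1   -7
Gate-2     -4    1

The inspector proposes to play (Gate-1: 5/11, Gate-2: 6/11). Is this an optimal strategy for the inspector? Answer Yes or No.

Yes

Against East this mix gives (5/11)·(-1) + (6/11)·(-4) = -29/11.
Against West this mix gives (5/11)·(-7) + (6/11)·1 = -29/11.
All of the smuggler's active replies (East, West) yield -29/11, and no column does worse for the inspector. The mix makes the smuggler indifferent and guarantees -29/11, so it is optimal.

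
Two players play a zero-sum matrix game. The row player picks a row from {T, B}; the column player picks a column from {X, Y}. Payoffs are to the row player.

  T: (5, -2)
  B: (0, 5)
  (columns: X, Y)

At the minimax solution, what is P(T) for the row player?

Row minima: T → -2, B → 0; maximin = 0.
Column maxima: X → 5, Y → 5; minimax = 5.
0 ≠ 5, so there is no saddle point; optimal play is mixed.
Let the row player play T with probability p. Expected payoff against X: 5p + 0(1−p) = 5p; against Y: (-2)p + 5(1−p) = −7p + 5.
Setting these equal: 5p = −7p + 5 ⇒ 12p = 5 ⇒ p = 5/12, and the value is (5)·(5/12) = 25/12.
For the column player: with q = P(X), equating T's and B's payoffs gives 7q − 2 = −5q + 5 ⇒ q = 7/12.

5/12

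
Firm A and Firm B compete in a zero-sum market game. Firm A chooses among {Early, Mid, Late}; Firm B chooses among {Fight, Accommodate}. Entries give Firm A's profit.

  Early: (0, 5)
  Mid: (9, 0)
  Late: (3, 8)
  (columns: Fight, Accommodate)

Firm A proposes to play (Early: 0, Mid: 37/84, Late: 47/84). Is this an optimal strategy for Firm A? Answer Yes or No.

Against Fight this mix gives (37/84)·9 + (47/84)·3 = 79/14.
Against Accommodate this mix gives (37/84)·0 + (47/84)·8 = 94/21.
Firm B will play Accommodate, holding Firm A to 94/21. Shifting weight toward the row that does better against Accommodate would raise this floor (the equalizing mix achieves 36/7 against both Accommodate and Fight), so the proposed strategy is not optimal.

No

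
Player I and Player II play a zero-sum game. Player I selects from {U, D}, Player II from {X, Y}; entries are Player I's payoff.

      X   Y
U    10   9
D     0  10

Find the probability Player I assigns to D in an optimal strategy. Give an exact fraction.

1/11

Row minima: U → 9, D → 0; maximin = 9.
Column maxima: X → 10, Y → 10; minimax = 10.
9 ≠ 10, so there is no saddle point; optimal play is mixed.
Let Player I play U with probability p. Expected payoff against X: 10p + 0(1−p) = 10p; against Y: 9p + 10(1−p) = −p + 10.
Setting these equal: 10p = −p + 10 ⇒ 11p = 10 ⇒ p = 10/11, and the value is (10)·(10/11) = 100/11.
For Player II: with q = P(X), equating U's and D's payoffs gives q + 9 = −10q + 10 ⇒ q = 1/11.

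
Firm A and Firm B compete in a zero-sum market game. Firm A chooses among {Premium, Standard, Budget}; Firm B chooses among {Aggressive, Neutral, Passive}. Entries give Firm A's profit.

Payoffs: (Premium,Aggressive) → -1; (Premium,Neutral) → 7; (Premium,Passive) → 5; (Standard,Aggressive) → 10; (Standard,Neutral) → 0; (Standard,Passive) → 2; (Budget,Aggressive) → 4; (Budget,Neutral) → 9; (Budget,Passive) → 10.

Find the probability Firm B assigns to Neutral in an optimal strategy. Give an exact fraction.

2/5

Row minima: Premium → -1, Standard → 0, Budget → 4; maximin = 4.
Column maxima: Aggressive → 10, Neutral → 9, Passive → 10; minimax = 9.
4 ≠ 9, so there is no saddle point; optimal play is mixed.
Premium is strictly dominated by Budget, so Firm A never plays it.
With Premium eliminated, Passive is strictly dominated by Neutral (it gives Firm A strictly more in every remaining row), so Firm B never plays it.
On the remaining 2×2 (Standard, Budget vs Aggressive, Neutral):
Let Firm A play Standard with probability p. Expected payoff against Aggressive: 10p + 4(1−p) = 6p + 4; against Neutral: 0p + 9(1−p) = −9p + 9.
Setting these equal: 6p + 4 = −9p + 9 ⇒ 15p = 5 ⇒ p = 1/3, and the value is (6)·(1/3) + 4 = 6.
For Firm B: with q = P(Aggressive), equating Standard's and Budget's payoffs gives 10q = −5q + 9 ⇒ q = 3/5.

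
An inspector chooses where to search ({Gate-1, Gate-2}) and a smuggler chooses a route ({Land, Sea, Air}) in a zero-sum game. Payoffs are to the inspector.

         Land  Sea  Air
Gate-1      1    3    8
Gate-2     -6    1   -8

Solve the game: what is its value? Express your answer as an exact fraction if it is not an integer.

1

Row minima: Gate-1 → 1, Gate-2 → -8; maximin = 1.
Column maxima: Land → 1, Sea → 3, Air → 8; minimax = 1.
Since maximin = minimax = 1, there is a saddle point and the value is 1.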